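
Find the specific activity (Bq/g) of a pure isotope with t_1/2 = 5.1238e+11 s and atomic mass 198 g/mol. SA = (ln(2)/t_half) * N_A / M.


lambda = ln(2) / t_half = ln(2) / 5.1238e+11 = 1.352799e-12 /s
SA = lambda * N_A / M
SA = 1.352799e-12 * 6.022e23 / 198
SA = 4.1144e+09 Bq/g

4.1144e+09


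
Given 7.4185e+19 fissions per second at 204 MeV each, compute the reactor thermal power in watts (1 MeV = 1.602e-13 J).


P = fission_rate * E_MeV * 1.602e-13
P = 7.4185e+19 * 204 * 1.602e-13
P = 2.4244e+09 W

2.4244e+09


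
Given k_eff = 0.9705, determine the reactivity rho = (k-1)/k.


rho = (k_eff - 1) / k_eff
rho = (0.9705 - 1) / 0.9705
rho = -0.030397

-0.030397


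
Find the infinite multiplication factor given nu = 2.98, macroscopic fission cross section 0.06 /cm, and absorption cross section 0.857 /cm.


k_inf = nu * Sigma_f / Sigma_a
k_inf = 2.98 * 0.06 / 0.857
k_inf = 0.20863

0.20863


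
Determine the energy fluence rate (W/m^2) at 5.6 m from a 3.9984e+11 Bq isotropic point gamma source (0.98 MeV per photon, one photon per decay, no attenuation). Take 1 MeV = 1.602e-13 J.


psi = A * E * 1.602e-13 / (4*pi*r^2)
psi = 3.9984e+11 * 0.98 * 1.602e-13 / (4*pi*5.6^2)
psi = 1.5929e-04 W/m^2

1.5929e-04


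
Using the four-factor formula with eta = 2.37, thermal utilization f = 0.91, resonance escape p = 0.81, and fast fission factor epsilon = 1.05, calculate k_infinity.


k_inf = eta * f * p * epsilon
k_inf = 2.37 * 0.91 * 0.81 * 1.05
k_inf = 1.8343

1.8343


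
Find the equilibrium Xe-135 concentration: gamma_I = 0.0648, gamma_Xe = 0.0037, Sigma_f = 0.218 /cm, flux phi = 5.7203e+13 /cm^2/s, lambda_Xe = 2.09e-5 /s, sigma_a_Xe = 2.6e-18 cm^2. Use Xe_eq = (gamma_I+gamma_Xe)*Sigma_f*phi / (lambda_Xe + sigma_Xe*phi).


Xe_eq = (gamma_I + gamma_Xe) * Sigma_f * phi / (lambda_Xe + sigma_Xe * phi)
Numerator = (0.0648 + 0.0037) * 0.218 * 5.7203e+13 = 8.542124e+11
Denominator = 2.09e-5 + 2.6e-18 * 5.7203e+13 = 1.696278e-04
Xe_eq = 8.542124e+11 / 1.696278e-04 = 5.0358e+15 /cm^3

5.0358e+15


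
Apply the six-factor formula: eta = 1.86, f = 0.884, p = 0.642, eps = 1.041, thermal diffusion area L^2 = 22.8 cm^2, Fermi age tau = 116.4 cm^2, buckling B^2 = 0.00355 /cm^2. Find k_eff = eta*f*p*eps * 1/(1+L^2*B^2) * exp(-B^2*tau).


k_inf = eta*f*p*eps = 1.86*0.884*0.642*1.041 = 1.098882
P_TNL = 1/(1 + L^2*B^2) = 1/(1 + 22.8*0.00355) = 0.9251207
P_FNL = exp(-B^2*tau) = exp(-0.00355*116.4) = 0.6615167
k_eff = k_inf * P_TNL * P_FNL = 1.098882 * 0.9251207 * 0.6615167
k_eff = 0.67250

0.67250


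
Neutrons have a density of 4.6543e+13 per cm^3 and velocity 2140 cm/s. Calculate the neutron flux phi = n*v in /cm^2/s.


phi = n * v
phi = 4.6543e+13 * 2140
phi = 9.9602e+16 /cm^2/s

9.9602e+16


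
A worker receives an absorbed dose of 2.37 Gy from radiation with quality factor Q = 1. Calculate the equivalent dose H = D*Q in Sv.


H = D * Q
H = 2.37 * 1
H = 2.3700 Sv

2.3700


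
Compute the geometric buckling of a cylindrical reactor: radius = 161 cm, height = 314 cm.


B^2 = (2.405/R)^2 + (pi/H)^2
B^2 = (2.405/161)^2 + (pi/314)^2
B^2 = 3.2324e-04 /cm^2

3.2324e-04


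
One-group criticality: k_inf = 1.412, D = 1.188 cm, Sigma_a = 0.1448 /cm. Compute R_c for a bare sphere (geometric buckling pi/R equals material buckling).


L^2 = D / Sigma_a = 1.188 / 0.1448 = 8.204420 cm^2
B_m^2 = (k_inf - 1) / L^2 = (1.412 - 1) / 8.204420 = 0.05021683 /cm^2
For a bare sphere: B_g = pi/R, so R_c = pi / sqrt(B_m^2)
R_c = pi / sqrt(0.05021683) = 14.019 cm

14.019


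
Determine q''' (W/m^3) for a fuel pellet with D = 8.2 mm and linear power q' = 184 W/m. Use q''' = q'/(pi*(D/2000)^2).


r = D / 2 / 1000 = 8.2 / 2 / 1000 = 0.0041 m
q''' = q' / (pi * r^2)
q''' = 184 / (pi * 0.0041^2)
q''' = 3.4842e+06 W/m^3

3.4842e+06


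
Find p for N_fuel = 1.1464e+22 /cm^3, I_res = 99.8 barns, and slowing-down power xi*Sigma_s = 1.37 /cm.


p = exp(-N * I * 1e-24 / (xi*Sigma_s))
p = exp(-1.1464e+22 * 99.8 * 1e-24 / 1.37)
p = 0.43382

0.43382


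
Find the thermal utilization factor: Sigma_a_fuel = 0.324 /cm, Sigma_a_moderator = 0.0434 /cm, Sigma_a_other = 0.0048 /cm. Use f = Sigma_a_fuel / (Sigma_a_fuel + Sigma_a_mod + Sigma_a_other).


f = Sigma_a_fuel / (Sigma_a_fuel + Sigma_a_mod + Sigma_a_other)
f = 0.324 / (0.324 + 0.0434 + 0.0048)
f = 0.87050

0.87050


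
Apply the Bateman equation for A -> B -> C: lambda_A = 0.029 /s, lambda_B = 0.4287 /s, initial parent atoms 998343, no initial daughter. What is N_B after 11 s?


N_B(t) = lambda_A * N_A0 / (lambda_B - lambda_A) * [exp(-lambda_A*t) - exp(-lambda_B*t)]
exp(-0.029*11) = 0.7268755; exp(-0.4287*11) = 0.008953596
N_B = 0.029 * 998343 / (0.4287 - 0.029) * (0.7268755 - 0.008953596)
N_B = 52002

52002


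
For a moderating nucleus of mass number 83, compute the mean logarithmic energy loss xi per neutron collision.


xi = 1 + (A-1)^2/(2A) * ln((A-1)/(A+1))
xi = 1 + (83-1)^2/(2*83) * ln((83-1)/(83 +1))
xi = 0.023904

0.023904


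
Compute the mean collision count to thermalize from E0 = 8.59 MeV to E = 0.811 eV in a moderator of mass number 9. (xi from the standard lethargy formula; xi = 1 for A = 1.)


xi = 1 + (A-1)^2/(2A)*ln((A-1)/(A+1)) = 0.2066007 (for A = 9)
n = ln(E0/E) / xi
n = ln(8.59e6 / 0.811) / 0.2066007
n = ln(1.059186e+07) / 0.2066007 = 78.294

78.294


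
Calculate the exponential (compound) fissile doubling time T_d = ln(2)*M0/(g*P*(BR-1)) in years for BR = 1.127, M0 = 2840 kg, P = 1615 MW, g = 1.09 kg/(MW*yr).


Breeding gain G = BR - 1 = 1.127 - 1 = 0.127
Fissile production rate = g * P * G = 1.09 * 1615 * 0.127 = 223.56445 kg/yr
T_d = ln(2) * M0 / (g * P * G)
T_d = ln(2) * 2840 / 223.56445 = 8.8052 yr

8.8052


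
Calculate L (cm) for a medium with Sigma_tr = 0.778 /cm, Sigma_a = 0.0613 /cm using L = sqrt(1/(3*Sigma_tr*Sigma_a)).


D = 1 / (3 * Sigma_tr) = 1 / (3 * 0.778) = 0.4284490 cm
L = sqrt(D / Sigma_a)
L = sqrt(0.4284490 / 0.0613)
L = 2.6437 cm

2.6437


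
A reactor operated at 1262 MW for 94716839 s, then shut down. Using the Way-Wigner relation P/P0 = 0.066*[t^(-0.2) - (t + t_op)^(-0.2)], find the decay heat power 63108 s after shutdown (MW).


P/P0 = 0.066 * [t^(-0.2) - (t + t_op)^(-0.2)]
P/P0 = 0.066 * [63108^(-0.2) - (63108 + 94716839)^(-0.2)]
P/P0 = 0.066 * [0.1096436 - 0.02538965] = 0.005560761
P = 1262 * 0.005560761 = 7.0177 MW

7.0177


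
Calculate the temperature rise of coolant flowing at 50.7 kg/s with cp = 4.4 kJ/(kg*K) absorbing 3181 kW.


dT = Q / (m_dot * cp)
dT = 3181 / (50.7 * 4.4)
dT = 14.259 C

14.259


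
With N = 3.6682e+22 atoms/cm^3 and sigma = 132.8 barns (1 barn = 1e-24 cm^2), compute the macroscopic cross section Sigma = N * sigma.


Sigma = N * sigma_barns * 1e-24
Sigma = 3.6682e+22 * 132.8 * 1e-24
Sigma = 4.8714 /cm

4.8714


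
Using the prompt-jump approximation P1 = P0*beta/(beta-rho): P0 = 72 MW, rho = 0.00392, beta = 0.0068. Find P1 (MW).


P1/P0 = beta / (beta - rho)
P1/P0 = 0.0068 / (0.0068 - 0.00392) = 2.361111
P1 = 72 * 2.361111 = 170.00 MW

170.00


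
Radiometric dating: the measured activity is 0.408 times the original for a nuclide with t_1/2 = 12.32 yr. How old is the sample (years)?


lambda = ln(2) / t_half = ln(2) / 12.32 = 0.05626195 /yr
t = -ln(A/A0) / lambda
t = -ln(0.408) / 0.05626195
t = 15.934 yr

15.934


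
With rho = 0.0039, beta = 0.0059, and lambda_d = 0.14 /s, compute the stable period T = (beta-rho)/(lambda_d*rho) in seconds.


T = (beta - rho) / (lambda_d * rho)
T = (0.0059 - 0.0039) / (0.14 * 0.0039)
T = 3.6630 s

3.6630


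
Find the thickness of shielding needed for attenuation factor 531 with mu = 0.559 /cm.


x = ln(factor) / mu
x = ln(531) / 0.559
x = 11.225 cm

11.225


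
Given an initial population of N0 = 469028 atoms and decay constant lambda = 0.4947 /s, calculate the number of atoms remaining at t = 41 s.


N = N0 * exp(-lambda * t)
N = 469028 * exp(-0.4947 * 41)
N = 7.2868e-04

7.2868e-04


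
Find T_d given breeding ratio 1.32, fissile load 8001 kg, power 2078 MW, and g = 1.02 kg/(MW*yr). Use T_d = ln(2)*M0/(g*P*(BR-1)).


Breeding gain G = BR - 1 = 1.32 - 1 = 0.32
Fissile production rate = g * P * G = 1.02 * 2078 * 0.32 = 678.2592 kg/yr
T_d = ln(2) * M0 / (g * P * G)
T_d = ln(2) * 8001 / 678.2592 = 8.1766 yr

8.1766


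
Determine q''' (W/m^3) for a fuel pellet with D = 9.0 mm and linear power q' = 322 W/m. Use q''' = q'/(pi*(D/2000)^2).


r = D / 2 / 1000 = 9.0 / 2 / 1000 = 0.0045 m
q''' = q' / (pi * r^2)
q''' = 322 / (pi * 0.0045^2)
q''' = 5.0615e+06 W/m^3

5.0615e+06


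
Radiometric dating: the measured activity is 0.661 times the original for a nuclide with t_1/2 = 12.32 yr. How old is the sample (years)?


lambda = ln(2) / t_half = ln(2) / 12.32 = 0.05626195 /yr
t = -ln(A/A0) / lambda
t = -ln(0.661) / 0.05626195
t = 7.3585 yr

7.3585


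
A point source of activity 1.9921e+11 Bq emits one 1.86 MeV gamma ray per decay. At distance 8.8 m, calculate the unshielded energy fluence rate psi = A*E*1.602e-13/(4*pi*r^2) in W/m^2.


psi = A * E * 1.602e-13 / (4*pi*r^2)
psi = 1.9921e+11 * 1.86 * 1.602e-13 / (4*pi*8.8^2)
psi = 6.0997e-05 W/m^2

6.0997e-05


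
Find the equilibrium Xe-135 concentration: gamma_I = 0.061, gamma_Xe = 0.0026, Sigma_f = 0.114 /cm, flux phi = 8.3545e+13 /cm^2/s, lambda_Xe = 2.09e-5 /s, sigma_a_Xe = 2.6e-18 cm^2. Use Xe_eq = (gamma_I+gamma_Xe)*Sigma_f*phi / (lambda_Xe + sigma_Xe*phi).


Xe_eq = (gamma_I + gamma_Xe) * Sigma_f * phi / (lambda_Xe + sigma_Xe * phi)
Numerator = (0.061 + 0.0026) * 0.114 * 8.3545e+13 = 6.057347e+11
Denominator = 2.09e-5 + 2.6e-18 * 8.3545e+13 = 2.381170e-04
Xe_eq = 6.057347e+11 / 2.381170e-04 = 2.5439e+15 /cm^3

2.5439e+15


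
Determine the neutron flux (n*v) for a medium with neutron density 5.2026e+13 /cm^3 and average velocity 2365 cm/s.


phi = n * v
phi = 5.2026e+13 * 2365
phi = 1.2304e+17 /cm^2/s

1.2304e+17


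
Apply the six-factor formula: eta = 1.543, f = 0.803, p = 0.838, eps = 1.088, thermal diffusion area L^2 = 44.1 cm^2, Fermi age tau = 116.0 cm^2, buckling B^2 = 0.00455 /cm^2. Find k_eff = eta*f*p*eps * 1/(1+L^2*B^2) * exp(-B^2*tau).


k_inf = eta*f*p*eps = 1.543*0.803*0.838*1.088 = 1.129677
P_TNL = 1/(1 + L^2*B^2) = 1/(1 + 44.1*0.00455) = 0.8328787
P_FNL = exp(-B^2*tau) = exp(-0.00455*116.0) = 0.5899013
k_eff = k_inf * P_TNL * P_FNL = 1.129677 * 0.8328787 * 0.5899013
k_eff = 0.55503

0.55503


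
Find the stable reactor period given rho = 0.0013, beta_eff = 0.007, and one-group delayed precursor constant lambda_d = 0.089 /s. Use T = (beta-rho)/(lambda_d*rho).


T = (beta - rho) / (lambda_d * rho)
T = (0.007 - 0.0013) / (0.089 * 0.0013)
T = 49.265 s

49.265


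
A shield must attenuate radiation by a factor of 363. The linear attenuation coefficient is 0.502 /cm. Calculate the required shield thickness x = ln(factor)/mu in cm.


x = ln(factor) / mu
x = ln(363) / 0.502
x = 11.742 cm

11.742


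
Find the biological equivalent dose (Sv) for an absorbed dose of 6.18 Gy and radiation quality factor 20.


H = D * Q
H = 6.18 * 20
H = 123.60 Sv

123.60


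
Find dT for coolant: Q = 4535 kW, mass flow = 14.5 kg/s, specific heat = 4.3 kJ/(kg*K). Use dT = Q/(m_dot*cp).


dT = Q / (m_dot * cp)
dT = 4535 / (14.5 * 4.3)
dT = 72.735 C

72.735


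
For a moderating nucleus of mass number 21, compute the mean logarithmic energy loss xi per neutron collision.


xi = 1 + (A-1)^2/(2A) * ln((A-1)/(A+1))
xi = 1 + (21-1)^2/(2*21) * ln((21-1)/(21 +1))
xi = 0.092284

0.092284


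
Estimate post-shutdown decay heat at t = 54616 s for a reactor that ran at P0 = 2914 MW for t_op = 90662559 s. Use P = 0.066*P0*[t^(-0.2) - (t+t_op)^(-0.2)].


P/P0 = 0.066 * [t^(-0.2) - (t + t_op)^(-0.2)]
P/P0 = 0.066 * [54616^(-0.2) - (54616 + 90662559)^(-0.2)]
P/P0 = 0.066 * [0.1128590 - 0.02561310] = 0.005758229
P = 2914 * 0.005758229 = 16.779 MW

16.779


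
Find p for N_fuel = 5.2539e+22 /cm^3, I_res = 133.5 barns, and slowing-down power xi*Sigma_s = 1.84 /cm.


p = exp(-N * I * 1e-24 / (xi*Sigma_s))
p = exp(-5.2539e+22 * 133.5 * 1e-24 / 1.84)
p = 0.022105

0.022105


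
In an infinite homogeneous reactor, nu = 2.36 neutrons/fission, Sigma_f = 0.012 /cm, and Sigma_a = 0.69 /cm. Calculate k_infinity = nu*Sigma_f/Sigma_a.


k_inf = nu * Sigma_f / Sigma_a
k_inf = 2.36 * 0.012 / 0.69
k_inf = 0.041043

0.041043


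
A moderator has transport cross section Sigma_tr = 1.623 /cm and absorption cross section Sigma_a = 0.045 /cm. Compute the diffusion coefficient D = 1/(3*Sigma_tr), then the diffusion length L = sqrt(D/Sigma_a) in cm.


D = 1 / (3 * Sigma_tr) = 1 / (3 * 1.623) = 0.2053810 cm
L = sqrt(D / Sigma_a)
L = sqrt(0.2053810 / 0.045)
L = 2.1364 cm

2.1364


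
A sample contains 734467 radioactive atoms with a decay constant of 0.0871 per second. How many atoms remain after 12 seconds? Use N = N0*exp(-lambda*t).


N = N0 * exp(-lambda * t)
N = 734467 * exp(-0.0871 * 12)
N = 258254

258254


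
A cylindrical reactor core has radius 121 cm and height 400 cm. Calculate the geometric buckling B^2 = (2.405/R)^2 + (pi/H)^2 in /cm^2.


B^2 = (2.405/R)^2 + (pi/H)^2
B^2 = (2.405/121)^2 + (pi/400)^2
B^2 = 4.5674e-04 /cm^2

4.5674e-04


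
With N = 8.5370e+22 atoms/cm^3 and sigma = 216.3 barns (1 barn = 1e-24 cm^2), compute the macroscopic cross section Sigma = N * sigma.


Sigma = N * sigma_barns * 1e-24
Sigma = 8.5370e+22 * 216.3 * 1e-24
Sigma = 18.466 /cm

18.466


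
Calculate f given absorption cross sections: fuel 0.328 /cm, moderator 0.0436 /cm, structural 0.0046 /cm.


f = Sigma_a_fuel / (Sigma_a_fuel + Sigma_a_mod + Sigma_a_other)
f = 0.328 / (0.328 + 0.0436 + 0.0046)
f = 0.87188

0.87188


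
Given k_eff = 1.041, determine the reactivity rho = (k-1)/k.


rho = (k_eff - 1) / k_eff
rho = (1.041 - 1) / 1.041
rho = 0.039385

0.039385


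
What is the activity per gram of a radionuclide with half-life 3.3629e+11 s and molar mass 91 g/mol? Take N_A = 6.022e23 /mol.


lambda = ln(2) / t_half = ln(2) / 3.3629e+11 = 2.061159e-12 /s
SA = lambda * N_A / M
SA = 2.061159e-12 * 6.022e23 / 91
SA = 1.3640e+10 Bq/g

1.3640e+10


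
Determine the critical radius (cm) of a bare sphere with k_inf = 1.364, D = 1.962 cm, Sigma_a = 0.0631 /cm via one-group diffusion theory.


L^2 = D / Sigma_a = 1.962 / 0.0631 = 31.09350 cm^2
B_m^2 = (k_inf - 1) / L^2 = (1.364 - 1) / 31.09350 = 0.01170663 /cm^2
For a bare sphere: B_g = pi/R, so R_c = pi / sqrt(B_m^2)
R_c = pi / sqrt(0.01170663) = 29.036 cm

29.036


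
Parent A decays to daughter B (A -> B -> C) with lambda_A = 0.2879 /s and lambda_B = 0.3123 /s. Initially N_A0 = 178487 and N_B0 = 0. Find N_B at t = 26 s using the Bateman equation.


N_B(t) = lambda_A * N_A0 / (lambda_B - lambda_A) * [exp(-lambda_A*t) - exp(-lambda_B*t)]
exp(-0.2879*26) = 5.612186e-04; exp(-0.3123*26) = 2.975882e-04
N_B = 0.2879 * 178487 / (0.3123 - 0.2879) * (5.612186e-04 - 2.975882e-04)
N_B = 555.21

555.21


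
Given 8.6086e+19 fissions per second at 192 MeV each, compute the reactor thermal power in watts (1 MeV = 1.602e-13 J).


P = fission_rate * E_MeV * 1.602e-13
P = 8.6086e+19 * 192 * 1.602e-13
P = 2.6479e+09 W

2.6479e+09


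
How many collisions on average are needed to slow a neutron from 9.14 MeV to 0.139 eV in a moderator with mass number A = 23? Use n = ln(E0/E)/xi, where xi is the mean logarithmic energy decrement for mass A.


xi = 1 + (A-1)^2/(2A)*ln((A-1)/(A+1)) = 0.08448899 (for A = 23)
n = ln(E0/E) / xi
n = ln(9.14e6 / 0.139) / 0.08448899
n = ln(6.575540e+07) / 0.08448899 = 213.06

213.06


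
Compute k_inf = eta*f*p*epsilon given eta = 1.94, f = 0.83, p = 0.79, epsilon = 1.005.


k_inf = eta * f * p * epsilon
k_inf = 1.94 * 0.83 * 0.79 * 1.005
k_inf = 1.2784

1.2784


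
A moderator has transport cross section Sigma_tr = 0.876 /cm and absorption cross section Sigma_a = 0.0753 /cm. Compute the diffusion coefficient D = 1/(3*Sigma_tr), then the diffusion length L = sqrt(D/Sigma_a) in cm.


D = 1 / (3 * Sigma_tr) = 1 / (3 * 0.876) = 0.3805175 cm
L = sqrt(D / Sigma_a)
L = sqrt(0.3805175 / 0.0753)
L = 2.2480 cm

2.2480


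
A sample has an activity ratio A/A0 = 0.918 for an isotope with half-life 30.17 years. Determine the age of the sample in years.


lambda = ln(2) / t_half = ln(2) / 30.17 = 0.02297472 /yr
t = -ln(A/A0) / lambda
t = -ln(0.918) / 0.02297472
t = 3.7240 yr

3.7240


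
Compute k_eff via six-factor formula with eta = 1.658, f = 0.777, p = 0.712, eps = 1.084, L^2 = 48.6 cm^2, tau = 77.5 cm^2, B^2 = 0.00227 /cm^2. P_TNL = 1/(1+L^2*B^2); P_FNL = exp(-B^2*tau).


k_inf = eta*f*p*eps = 1.658*0.777*0.712*1.084 = 0.9942940
P_TNL = 1/(1 + L^2*B^2) = 1/(1 + 48.6*0.00227) = 0.9006396
P_FNL = exp(-B^2*tau) = exp(-0.00227*77.5) = 0.8386809
k_eff = k_inf * P_TNL * P_FNL = 0.9942940 * 0.9006396 * 0.8386809
k_eff = 0.75104

0.75104


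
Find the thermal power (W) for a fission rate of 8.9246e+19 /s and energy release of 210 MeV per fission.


P = fission_rate * E_MeV * 1.602e-13
P = 8.9246e+19 * 210 * 1.602e-13
P = 3.0024e+09 W

3.0024e+09


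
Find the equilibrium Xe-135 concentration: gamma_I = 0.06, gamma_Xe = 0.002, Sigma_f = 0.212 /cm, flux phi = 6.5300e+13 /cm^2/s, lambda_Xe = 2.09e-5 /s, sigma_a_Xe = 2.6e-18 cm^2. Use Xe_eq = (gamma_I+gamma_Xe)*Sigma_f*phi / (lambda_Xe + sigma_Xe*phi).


Xe_eq = (gamma_I + gamma_Xe) * Sigma_f * phi / (lambda_Xe + sigma_Xe * phi)
Numerator = (0.06 + 0.002) * 0.212 * 6.5300e+13 = 8.583032e+11
Denominator = 2.09e-5 + 2.6e-18 * 6.5300e+13 = 1.906800e-04
Xe_eq = 8.583032e+11 / 1.906800e-04 = 4.5013e+15 /cm^3

4.5013e+15


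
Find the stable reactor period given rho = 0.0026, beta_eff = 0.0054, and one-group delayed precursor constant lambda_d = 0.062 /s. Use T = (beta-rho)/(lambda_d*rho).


T = (beta - rho) / (lambda_d * rho)
T = (0.0054 - 0.0026) / (0.062 * 0.0026)
T = 17.370 s

17.370


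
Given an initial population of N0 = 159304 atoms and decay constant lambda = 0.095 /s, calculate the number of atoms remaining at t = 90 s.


N = N0 * exp(-lambda * t)
N = 159304 * exp(-0.095 * 90)
N = 30.833

30.833


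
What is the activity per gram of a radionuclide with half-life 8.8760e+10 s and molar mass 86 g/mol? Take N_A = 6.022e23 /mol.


lambda = ln(2) / t_half = ln(2) / 8.8760e+10 = 7.809229e-12 /s
SA = lambda * N_A / M
SA = 7.809229e-12 * 6.022e23 / 86
SA = 5.4683e+10 Bq/g

5.4683e+10


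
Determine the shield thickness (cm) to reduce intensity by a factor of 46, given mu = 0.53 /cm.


x = ln(factor) / mu
x = ln(46) / 0.53
x = 7.2239 cm

7.2239


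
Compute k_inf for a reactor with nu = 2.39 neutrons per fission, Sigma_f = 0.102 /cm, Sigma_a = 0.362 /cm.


k_inf = nu * Sigma_f / Sigma_a
k_inf = 2.39 * 0.102 / 0.362
k_inf = 0.67343

0.67343


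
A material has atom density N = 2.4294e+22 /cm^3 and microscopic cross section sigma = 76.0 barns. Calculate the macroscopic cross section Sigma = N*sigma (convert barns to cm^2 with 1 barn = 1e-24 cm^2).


Sigma = N * sigma_barns * 1e-24
Sigma = 2.4294e+22 * 76.0 * 1e-24
Sigma = 1.8463 /cm

1.8463


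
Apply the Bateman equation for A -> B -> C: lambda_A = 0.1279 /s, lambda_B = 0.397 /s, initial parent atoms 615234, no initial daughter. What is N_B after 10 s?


N_B(t) = lambda_A * N_A0 / (lambda_B - lambda_A) * [exp(-lambda_A*t) - exp(-lambda_B*t)]
exp(-0.1279*10) = 0.2783155; exp(-0.397*10) = 0.01887343
N_B = 0.1279 * 615234 / (0.397 - 0.1279) * (0.2783155 - 0.01887343)
N_B = 75864

75864


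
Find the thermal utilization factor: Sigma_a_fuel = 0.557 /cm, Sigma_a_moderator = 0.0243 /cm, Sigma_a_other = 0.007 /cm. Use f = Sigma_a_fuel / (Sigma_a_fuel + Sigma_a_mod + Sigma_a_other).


f = Sigma_a_fuel / (Sigma_a_fuel + Sigma_a_mod + Sigma_a_other)
f = 0.557 / (0.557 + 0.0243 + 0.007)
f = 0.94680

0.94680


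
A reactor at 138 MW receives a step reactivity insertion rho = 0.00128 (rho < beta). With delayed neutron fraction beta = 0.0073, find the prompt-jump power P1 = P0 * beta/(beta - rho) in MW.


P1/P0 = beta / (beta - rho)
P1/P0 = 0.0073 / (0.0073 - 0.00128) = 1.212625
P1 = 138 * 1.212625 = 167.34 MW

167.34


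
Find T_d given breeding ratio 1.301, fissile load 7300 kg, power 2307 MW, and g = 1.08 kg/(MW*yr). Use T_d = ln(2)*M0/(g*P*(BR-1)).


Breeding gain G = BR - 1 = 1.301 - 1 = 0.301
Fissile production rate = g * P * G = 1.08 * 2307 * 0.301 = 749.95956 kg/yr
T_d = ln(2) * M0 / (g * P * G)
T_d = ln(2) * 7300 / 749.95956 = 6.7470 yr

6.7470


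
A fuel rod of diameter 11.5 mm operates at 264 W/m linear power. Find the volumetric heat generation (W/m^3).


r = D / 2 / 1000 = 11.5 / 2 / 1000 = 0.00575 m
q''' = q' / (pi * r^2)
q''' = 264 / (pi * 0.00575^2)
q''' = 2.5417e+06 W/m^3

2.5417e+06


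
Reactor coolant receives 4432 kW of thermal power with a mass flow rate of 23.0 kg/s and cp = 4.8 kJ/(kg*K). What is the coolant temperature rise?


dT = Q / (m_dot * cp)
dT = 4432 / (23.0 * 4.8)
dT = 40.145 C

40.145


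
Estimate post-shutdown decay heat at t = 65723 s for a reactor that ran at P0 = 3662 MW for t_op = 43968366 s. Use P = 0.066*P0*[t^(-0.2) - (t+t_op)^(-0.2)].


P/P0 = 0.066 * [t^(-0.2) - (t + t_op)^(-0.2)]
P/P0 = 0.066 * [65723^(-0.2) - (65723 + 43968366)^(-0.2)]
P/P0 = 0.066 * [0.1087568 - 0.02959663] = 0.005224571
P = 3662 * 0.005224571 = 19.132 MW

19.132


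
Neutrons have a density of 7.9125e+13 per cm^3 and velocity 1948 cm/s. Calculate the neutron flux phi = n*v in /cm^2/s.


phi = n * v
phi = 7.9125e+13 * 1948
phi = 1.5414e+17 /cm^2/s

1.5414e+17


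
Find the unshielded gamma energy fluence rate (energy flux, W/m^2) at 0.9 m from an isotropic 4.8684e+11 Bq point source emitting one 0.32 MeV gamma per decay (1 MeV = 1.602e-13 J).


psi = A * E * 1.602e-13 / (4*pi*r^2)
psi = 4.8684e+11 * 0.32 * 1.602e-13 / (4*pi*0.9^2)
psi = 0.0024519 W/m^2

0.0024519


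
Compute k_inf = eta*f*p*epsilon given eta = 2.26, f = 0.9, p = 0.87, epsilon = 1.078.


k_inf = eta * f * p * epsilon
k_inf = 2.26 * 0.9 * 0.87 * 1.078
k_inf = 1.9076

1.9076


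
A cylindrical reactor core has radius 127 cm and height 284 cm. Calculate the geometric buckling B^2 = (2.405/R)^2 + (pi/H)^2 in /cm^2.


B^2 = (2.405/R)^2 + (pi/H)^2
B^2 = (2.405/127)^2 + (pi/284)^2
B^2 = 4.8098e-04 /cm^2

4.8098e-04


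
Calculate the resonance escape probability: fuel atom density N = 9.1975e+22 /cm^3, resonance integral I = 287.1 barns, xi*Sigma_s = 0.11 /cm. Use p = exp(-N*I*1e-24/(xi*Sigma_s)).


p = exp(-N * I * 1e-24 / (xi*Sigma_s))
p = exp(-9.1975e+22 * 287.1 * 1e-24 / 0.11)
p = 5.5660e-105

5.5660e-105


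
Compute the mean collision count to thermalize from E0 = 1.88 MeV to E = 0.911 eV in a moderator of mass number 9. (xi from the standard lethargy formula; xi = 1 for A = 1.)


xi = 1 + (A-1)^2/(2A)*ln((A-1)/(A+1)) = 0.2066007 (for A = 9)
n = ln(E0/E) / xi
n = ln(1.88e6 / 0.911) / 0.2066007
n = ln(2.063666e+06) / 0.2066007 = 70.377

70.377


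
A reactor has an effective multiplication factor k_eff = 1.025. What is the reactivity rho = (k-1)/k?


rho = (k_eff - 1) / k_eff
rho = (1.025 - 1) / 1.025
rho = 0.024390

0.024390


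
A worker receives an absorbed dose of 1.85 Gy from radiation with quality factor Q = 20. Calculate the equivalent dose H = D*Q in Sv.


H = D * Q
H = 1.85 * 20
H = 37.000 Sv

37.000


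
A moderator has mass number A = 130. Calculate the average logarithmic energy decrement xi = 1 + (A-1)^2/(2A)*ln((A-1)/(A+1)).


xi = 1 + (A-1)^2/(2A) * ln((A-1)/(A+1))
xi = 1 + (130-1)^2/(2*130) * ln((130-1)/(130 +1))
xi = 0.015306

0.015306


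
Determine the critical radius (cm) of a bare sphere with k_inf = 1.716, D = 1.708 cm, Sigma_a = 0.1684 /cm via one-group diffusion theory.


L^2 = D / Sigma_a = 1.708 / 0.1684 = 10.14252 cm^2
B_m^2 = (k_inf - 1) / L^2 = (1.716 - 1) / 10.14252 = 0.07059390 /cm^2
For a bare sphere: B_g = pi/R, so R_c = pi / sqrt(B_m^2)
R_c = pi / sqrt(0.07059390) = 11.824 cm

11.824


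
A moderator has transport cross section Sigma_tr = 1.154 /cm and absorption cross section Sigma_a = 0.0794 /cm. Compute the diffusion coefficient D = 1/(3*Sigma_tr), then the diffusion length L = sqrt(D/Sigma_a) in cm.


D = 1 / (3 * Sigma_tr) = 1 / (3 * 1.154) = 0.2888504 cm
L = sqrt(D / Sigma_a)
L = sqrt(0.2888504 / 0.0794)
L = 1.9073 cm

1.9073


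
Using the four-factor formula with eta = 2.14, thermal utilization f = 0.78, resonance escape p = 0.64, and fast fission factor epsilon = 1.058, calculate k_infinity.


k_inf = eta * f * p * epsilon
k_inf = 2.14 * 0.78 * 0.64 * 1.058
k_inf = 1.1302

1.1302


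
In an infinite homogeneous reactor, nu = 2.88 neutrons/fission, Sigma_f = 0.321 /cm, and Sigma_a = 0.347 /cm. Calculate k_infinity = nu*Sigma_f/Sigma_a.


k_inf = nu * Sigma_f / Sigma_a
k_inf = 2.88 * 0.321 / 0.347
k_inf = 2.6642

2.6642


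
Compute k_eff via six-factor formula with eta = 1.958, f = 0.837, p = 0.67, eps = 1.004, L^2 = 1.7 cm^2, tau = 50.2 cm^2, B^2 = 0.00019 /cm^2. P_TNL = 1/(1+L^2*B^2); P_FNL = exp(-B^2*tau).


k_inf = eta*f*p*eps = 1.958*0.837*0.67*1.004 = 1.102419
P_TNL = 1/(1 + L^2*B^2) = 1/(1 + 1.7*0.00019) = 0.9996771
P_FNL = exp(-B^2*tau) = exp(-0.00019*50.2) = 0.9905073
k_eff = k_inf * P_TNL * P_FNL = 1.102419 * 0.9996771 * 0.9905073
k_eff = 1.0916

1.0916


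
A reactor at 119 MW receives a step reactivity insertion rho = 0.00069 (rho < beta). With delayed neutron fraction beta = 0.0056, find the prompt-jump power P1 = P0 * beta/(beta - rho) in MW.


P1/P0 = beta / (beta - rho)
P1/P0 = 0.0056 / (0.0056 - 0.00069) = 1.140530
P1 = 119 * 1.140530 = 135.72 MW

135.72


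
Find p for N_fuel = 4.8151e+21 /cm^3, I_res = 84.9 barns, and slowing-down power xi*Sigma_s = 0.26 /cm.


p = exp(-N * I * 1e-24 / (xi*Sigma_s))
p = exp(-4.8151e+21 * 84.9 * 1e-24 / 0.26)
p = 0.20756

0.20756


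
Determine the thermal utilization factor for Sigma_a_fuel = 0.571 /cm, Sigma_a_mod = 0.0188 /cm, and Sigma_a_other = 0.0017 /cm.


f = Sigma_a_fuel / (Sigma_a_fuel + Sigma_a_mod + Sigma_a_other)
f = 0.571 / (0.571 + 0.0188 + 0.0017)
f = 0.96534

0.96534


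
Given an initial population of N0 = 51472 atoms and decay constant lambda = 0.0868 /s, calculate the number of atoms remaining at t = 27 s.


N = N0 * exp(-lambda * t)
N = 51472 * exp(-0.0868 * 27)
N = 4940.4

4940.4


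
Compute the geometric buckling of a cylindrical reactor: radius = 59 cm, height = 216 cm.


B^2 = (2.405/R)^2 + (pi/H)^2
B^2 = (2.405/59)^2 + (pi/216)^2
B^2 = 0.0018731 /cm^2

0.0018731


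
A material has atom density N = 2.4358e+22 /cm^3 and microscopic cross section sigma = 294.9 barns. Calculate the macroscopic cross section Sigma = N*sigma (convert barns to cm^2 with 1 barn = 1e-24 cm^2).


Sigma = N * sigma_barns * 1e-24
Sigma = 2.4358e+22 * 294.9 * 1e-24
Sigma = 7.1832 /cm

7.1832


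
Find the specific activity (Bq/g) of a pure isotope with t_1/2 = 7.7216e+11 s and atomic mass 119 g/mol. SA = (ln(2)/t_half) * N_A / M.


lambda = ln(2) / t_half = ln(2) / 7.7216e+11 = 8.976730e-13 /s
SA = lambda * N_A / M
SA = 8.976730e-13 * 6.022e23 / 119
SA = 4.5427e+09 Bq/g

4.5427e+09


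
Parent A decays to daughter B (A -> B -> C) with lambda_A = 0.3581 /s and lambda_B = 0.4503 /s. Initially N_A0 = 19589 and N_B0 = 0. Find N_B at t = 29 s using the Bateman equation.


N_B(t) = lambda_A * N_A0 / (lambda_B - lambda_A) * [exp(-lambda_A*t) - exp(-lambda_B*t)]
exp(-0.3581*29) = 3.089550e-05; exp(-0.4503*29) = 2.131467e-06
N_B = 0.3581 * 19589 / (0.4503 - 0.3581) * (3.089550e-05 - 2.131467e-06)
N_B = 2.1884

2.1884


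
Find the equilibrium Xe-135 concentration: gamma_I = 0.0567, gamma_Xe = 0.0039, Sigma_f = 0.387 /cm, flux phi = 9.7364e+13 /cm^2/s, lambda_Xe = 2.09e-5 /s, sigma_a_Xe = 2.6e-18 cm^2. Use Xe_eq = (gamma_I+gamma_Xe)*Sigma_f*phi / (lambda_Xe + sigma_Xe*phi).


Xe_eq = (gamma_I + gamma_Xe) * Sigma_f * phi / (lambda_Xe + sigma_Xe * phi)
Numerator = (0.0567 + 0.0039) * 0.387 * 9.7364e+13 = 2.283400e+12
Denominator = 2.09e-5 + 2.6e-18 * 9.7364e+13 = 2.740464e-04
Xe_eq = 2.283400e+12 / 2.740464e-04 = 8.3322e+15 /cm^3

8.3322e+15


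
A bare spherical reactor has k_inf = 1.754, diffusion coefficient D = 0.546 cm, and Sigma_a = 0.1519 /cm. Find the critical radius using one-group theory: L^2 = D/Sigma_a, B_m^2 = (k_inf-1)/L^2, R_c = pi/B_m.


L^2 = D / Sigma_a = 0.546 / 0.1519 = 3.594470 cm^2
B_m^2 = (k_inf - 1) / L^2 = (1.754 - 1) / 3.594470 = 0.2097667 /cm^2
For a bare sphere: B_g = pi/R, so R_c = pi / sqrt(B_m^2)
R_c = pi / sqrt(0.2097667) = 6.8593 cm

6.8593


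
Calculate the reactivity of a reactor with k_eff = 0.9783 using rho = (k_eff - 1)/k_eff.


rho = (k_eff - 1) / k_eff
rho = (0.9783 - 1) / 0.9783
rho = -0.022181

-0.022181


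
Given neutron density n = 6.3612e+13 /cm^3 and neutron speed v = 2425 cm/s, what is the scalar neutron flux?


phi = n * v
phi = 6.3612e+13 * 2425
phi = 1.5426e+17 /cm^2/s

1.5426e+17


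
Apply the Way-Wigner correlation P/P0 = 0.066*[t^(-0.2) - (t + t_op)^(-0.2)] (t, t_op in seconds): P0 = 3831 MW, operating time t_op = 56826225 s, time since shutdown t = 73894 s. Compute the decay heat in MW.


P/P0 = 0.066 * [t^(-0.2) - (t + t_op)^(-0.2)]
P/P0 = 0.066 * [73894^(-0.2) - (73894 + 56826225)^(-0.2)]
P/P0 = 0.066 * [0.1062376 - 0.02811754] = 0.005155924
P = 3831 * 0.005155924 = 19.752 MW

19.752


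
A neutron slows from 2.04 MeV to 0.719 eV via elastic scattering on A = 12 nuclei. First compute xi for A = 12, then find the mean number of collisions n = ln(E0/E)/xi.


xi = 1 + (A-1)^2/(2A)*ln((A-1)/(A+1)) = 0.1577690 (for A = 12)
n = ln(E0/E) / xi
n = ln(2.04e6 / 0.719) / 0.1577690
n = ln(2.837274e+06) / 0.1577690 = 94.178

94.178


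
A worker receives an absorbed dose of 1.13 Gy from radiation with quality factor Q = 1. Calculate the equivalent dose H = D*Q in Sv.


H = D * Q
H = 1.13 * 1
H = 1.1300 Sv

1.1300


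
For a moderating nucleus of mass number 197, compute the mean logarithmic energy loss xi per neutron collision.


xi = 1 + (A-1)^2/(2A) * ln((A-1)/(A+1))
xi = 1 + (197-1)^2/(2*197) * ln((197-1)/(197 +1))
xi = 0.010118

0.010118


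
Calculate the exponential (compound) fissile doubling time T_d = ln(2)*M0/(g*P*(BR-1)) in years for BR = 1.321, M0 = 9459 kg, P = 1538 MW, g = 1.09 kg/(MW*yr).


Breeding gain G = BR - 1 = 1.321 - 1 = 0.321
Fissile production rate = g * P * G = 1.09 * 1538 * 0.321 = 538.13082 kg/yr
T_d = ln(2) * M0 / (g * P * G)
T_d = ln(2) * 9459 / 538.13082 = 12.184 yr

12.184


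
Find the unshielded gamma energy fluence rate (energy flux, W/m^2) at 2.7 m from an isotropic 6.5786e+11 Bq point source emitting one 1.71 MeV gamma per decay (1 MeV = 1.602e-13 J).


psi = A * E * 1.602e-13 / (4*pi*r^2)
psi = 6.5786e+11 * 1.71 * 1.602e-13 / (4*pi*2.7^2)
psi = 0.0019672 W/m^2

0.0019672


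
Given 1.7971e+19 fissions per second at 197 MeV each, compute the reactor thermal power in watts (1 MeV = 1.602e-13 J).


P = fission_rate * E_MeV * 1.602e-13
P = 1.7971e+19 * 197 * 1.602e-13
P = 5.6715e+08 W

5.6715e+08


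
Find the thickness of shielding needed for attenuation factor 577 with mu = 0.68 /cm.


x = ln(factor) / mu
x = ln(577) / 0.68
x = 9.3498 cm

9.3498


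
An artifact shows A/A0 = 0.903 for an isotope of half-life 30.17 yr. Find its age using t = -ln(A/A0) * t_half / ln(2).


lambda = ln(2) / t_half = ln(2) / 30.17 = 0.02297472 /yr
t = -ln(A/A0) / lambda
t = -ln(0.903) / 0.02297472
t = 4.4411 yr

4.4411


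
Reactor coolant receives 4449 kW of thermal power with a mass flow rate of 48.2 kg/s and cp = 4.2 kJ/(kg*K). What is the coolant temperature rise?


dT = Q / (m_dot * cp)
dT = 4449 / (48.2 * 4.2)
dT = 21.977 C

21.977


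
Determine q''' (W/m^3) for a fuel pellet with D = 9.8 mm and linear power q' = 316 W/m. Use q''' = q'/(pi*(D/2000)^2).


r = D / 2 / 1000 = 9.8 / 2 / 1000 = 0.0049 m
q''' = q' / (pi * r^2)
q''' = 316 / (pi * 0.0049^2)
q''' = 4.1893e+06 W/m^3

4.1893e+06


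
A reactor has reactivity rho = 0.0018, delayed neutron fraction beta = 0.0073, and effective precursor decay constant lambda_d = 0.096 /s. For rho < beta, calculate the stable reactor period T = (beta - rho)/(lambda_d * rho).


T = (beta - rho) / (lambda_d * rho)
T = (0.0073 - 0.0018) / (0.096 * 0.0018)
T = 31.829 s

31.829


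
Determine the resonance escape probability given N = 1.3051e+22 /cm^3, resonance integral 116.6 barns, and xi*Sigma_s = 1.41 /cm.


p = exp(-N * I * 1e-24 / (xi*Sigma_s))
p = exp(-1.3051e+22 * 116.6 * 1e-24 / 1.41)
p = 0.33985

0.33985


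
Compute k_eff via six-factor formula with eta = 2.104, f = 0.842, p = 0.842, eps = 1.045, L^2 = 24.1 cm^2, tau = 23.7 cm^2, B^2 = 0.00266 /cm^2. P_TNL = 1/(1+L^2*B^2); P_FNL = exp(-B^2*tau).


k_inf = eta*f*p*eps = 2.104*0.842*0.842*1.045 = 1.558785
P_TNL = 1/(1 + L^2*B^2) = 1/(1 + 24.1*0.00266) = 0.9397560
P_FNL = exp(-B^2*tau) = exp(-0.00266*23.7) = 0.9389040
k_eff = k_inf * P_TNL * P_FNL = 1.558785 * 0.9397560 * 0.9389040
k_eff = 1.3754

1.3754


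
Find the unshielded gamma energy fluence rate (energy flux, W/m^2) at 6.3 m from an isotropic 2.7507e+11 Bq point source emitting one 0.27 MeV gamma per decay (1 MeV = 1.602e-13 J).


psi = A * E * 1.602e-13 / (4*pi*r^2)
psi = 2.7507e+11 * 0.27 * 1.602e-13 / (4*pi*6.3^2)
psi = 2.3855e-05 W/m^2

2.3855e-05


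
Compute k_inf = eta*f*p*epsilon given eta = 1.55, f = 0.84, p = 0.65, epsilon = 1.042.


k_inf = eta * f * p * epsilon
k_inf = 1.55 * 0.84 * 0.65 * 1.042
k_inf = 0.88184

0.88184


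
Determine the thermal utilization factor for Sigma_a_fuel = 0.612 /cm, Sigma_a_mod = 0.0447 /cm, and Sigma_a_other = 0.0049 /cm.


f = Sigma_a_fuel / (Sigma_a_fuel + Sigma_a_mod + Sigma_a_other)
f = 0.612 / (0.612 + 0.0447 + 0.0049)
f = 0.92503

0.92503


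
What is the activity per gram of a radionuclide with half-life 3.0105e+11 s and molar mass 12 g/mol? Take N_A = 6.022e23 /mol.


lambda = ln(2) / t_half = ln(2) / 3.0105e+11 = 2.302432e-12 /s
SA = lambda * N_A / M
SA = 2.302432e-12 * 6.022e23 / 12
SA = 1.1554e+11 Bq/g

1.1554e+11


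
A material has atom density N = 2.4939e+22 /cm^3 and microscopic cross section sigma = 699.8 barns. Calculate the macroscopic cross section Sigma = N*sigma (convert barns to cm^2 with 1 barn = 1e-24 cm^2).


Sigma = N * sigma_barns * 1e-24
Sigma = 2.4939e+22 * 699.8 * 1e-24
Sigma = 17.452 /cm

17.452


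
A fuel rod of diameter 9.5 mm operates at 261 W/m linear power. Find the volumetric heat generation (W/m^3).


r = D / 2 / 1000 = 9.5 / 2 / 1000 = 0.00475 m
q''' = q' / (pi * r^2)
q''' = 261 / (pi * 0.00475^2)
q''' = 3.6822e+06 W/m^3

3.6822e+06


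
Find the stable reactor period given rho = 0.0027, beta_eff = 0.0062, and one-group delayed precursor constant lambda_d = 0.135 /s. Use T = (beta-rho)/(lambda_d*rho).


T = (beta - rho) / (lambda_d * rho)
T = (0.0062 - 0.0027) / (0.135 * 0.0027)
T = 9.6022 s

9.6022


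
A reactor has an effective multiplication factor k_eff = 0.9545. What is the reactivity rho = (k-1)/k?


rho = (k_eff - 1) / k_eff
rho = (0.9545 - 1) / 0.9545
rho = -0.047669

-0.047669


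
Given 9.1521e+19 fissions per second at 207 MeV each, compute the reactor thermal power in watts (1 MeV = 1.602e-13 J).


P = fission_rate * E_MeV * 1.602e-13
P = 9.1521e+19 * 207 * 1.602e-13
P = 3.0350e+09 W

3.0350e+09


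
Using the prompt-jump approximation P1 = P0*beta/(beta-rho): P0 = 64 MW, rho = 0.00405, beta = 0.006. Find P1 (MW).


P1/P0 = beta / (beta - rho)
P1/P0 = 0.006 / (0.006 - 0.00405) = 3.076923
P1 = 64 * 3.076923 = 196.92 MW

196.92


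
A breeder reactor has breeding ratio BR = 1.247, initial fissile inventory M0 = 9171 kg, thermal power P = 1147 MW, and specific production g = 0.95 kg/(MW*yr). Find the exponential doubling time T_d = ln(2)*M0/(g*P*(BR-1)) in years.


Breeding gain G = BR - 1 = 1.247 - 1 = 0.247
Fissile production rate = g * P * G = 0.95 * 1147 * 0.247 = 269.14355 kg/yr
T_d = ln(2) * M0 / (g * P * G)
T_d = ln(2) * 9171 / 269.14355 = 23.619 yr

23.619


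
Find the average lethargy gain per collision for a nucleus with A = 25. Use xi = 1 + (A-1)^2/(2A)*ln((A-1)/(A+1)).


xi = 1 + (A-1)^2/(2A) * ln((A-1)/(A+1))
xi = 1 + (25-1)^2/(2*25) * ln((25-1)/(25 +1))
xi = 0.077908

0.077908


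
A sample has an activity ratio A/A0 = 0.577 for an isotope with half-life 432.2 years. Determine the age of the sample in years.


lambda = ln(2) / t_half = ln(2) / 432.2 = 0.001603765 /yr
t = -ln(A/A0) / lambda
t = -ln(0.577) / 0.001603765
t = 342.89 yr

342.89


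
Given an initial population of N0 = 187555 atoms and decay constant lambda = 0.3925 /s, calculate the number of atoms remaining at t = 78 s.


N = N0 * exp(-lambda * t)
N = 187555 * exp(-0.3925 * 78)
N = 9.4886e-09

9.4886e-09


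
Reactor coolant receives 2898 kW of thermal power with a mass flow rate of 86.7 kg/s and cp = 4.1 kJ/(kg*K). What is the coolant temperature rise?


dT = Q / (m_dot * cp)
dT = 2898 / (86.7 * 4.1)
dT = 8.1526 C

8.1526


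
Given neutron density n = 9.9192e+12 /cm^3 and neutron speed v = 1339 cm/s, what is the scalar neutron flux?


phi = n * v
phi = 9.9192e+12 * 1339
phi = 1.3282e+16 /cm^2/s

1.3282e+16


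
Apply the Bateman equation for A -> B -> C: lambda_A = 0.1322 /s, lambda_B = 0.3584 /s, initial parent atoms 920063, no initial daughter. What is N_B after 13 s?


N_B(t) = lambda_A * N_A0 / (lambda_B - lambda_A) * [exp(-lambda_A*t) - exp(-lambda_B*t)]
exp(-0.1322*13) = 0.1793170; exp(-0.3584*13) = 0.009474039
N_B = 0.1322 * 920063 / (0.3584 - 0.1322) * (0.1793170 - 0.009474039)
N_B = 91328

91328


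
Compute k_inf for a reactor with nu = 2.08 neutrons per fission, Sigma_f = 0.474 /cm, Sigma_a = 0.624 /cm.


k_inf = nu * Sigma_f / Sigma_a
k_inf = 2.08 * 0.474 / 0.624
k_inf = 1.5800

1.5800


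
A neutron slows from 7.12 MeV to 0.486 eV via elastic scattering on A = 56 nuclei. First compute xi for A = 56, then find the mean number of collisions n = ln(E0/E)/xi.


xi = 1 + (A-1)^2/(2A)*ln((A-1)/(A+1)) = 0.03529286 (for A = 56)
n = ln(E0/E) / xi
n = ln(7.12e6 / 0.486) / 0.03529286
n = ln(1.465021e+07) / 0.03529286 = 467.52

467.52


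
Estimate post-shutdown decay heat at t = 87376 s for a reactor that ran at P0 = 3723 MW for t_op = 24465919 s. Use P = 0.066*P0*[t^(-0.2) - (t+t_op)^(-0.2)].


P/P0 = 0.066 * [t^(-0.2) - (t + t_op)^(-0.2)]
P/P0 = 0.066 * [87376^(-0.2) - (87376 + 24465919)^(-0.2)]
P/P0 = 0.066 * [0.1027357 - 0.03326427] = 0.004585114
P = 3723 * 0.004585114 = 17.070 MW

17.070


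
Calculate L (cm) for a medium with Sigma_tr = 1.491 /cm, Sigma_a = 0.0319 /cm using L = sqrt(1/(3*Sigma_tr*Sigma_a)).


D = 1 / (3 * Sigma_tr) = 1 / (3 * 1.491) = 0.2235636 cm
L = sqrt(D / Sigma_a)
L = sqrt(0.2235636 / 0.0319)
L = 2.6473 cm

2.6473


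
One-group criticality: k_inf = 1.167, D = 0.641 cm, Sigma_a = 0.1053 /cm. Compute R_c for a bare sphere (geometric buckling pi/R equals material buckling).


L^2 = D / Sigma_a = 0.641 / 0.1053 = 6.087369 cm^2
B_m^2 = (k_inf - 1) / L^2 = (1.167 - 1) / 6.087369 = 0.02743386 /cm^2
For a bare sphere: B_g = pi/R, so R_c = pi / sqrt(B_m^2)
R_c = pi / sqrt(0.02743386) = 18.967 cm

18.967


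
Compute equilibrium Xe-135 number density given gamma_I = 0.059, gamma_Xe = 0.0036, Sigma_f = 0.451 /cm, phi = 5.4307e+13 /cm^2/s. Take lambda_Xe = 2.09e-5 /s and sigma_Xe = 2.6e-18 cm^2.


Xe_eq = (gamma_I + gamma_Xe) * Sigma_f * phi / (lambda_Xe + sigma_Xe * phi)
Numerator = (0.059 + 0.0036) * 0.451 * 5.4307e+13 = 1.533228e+12
Denominator = 2.09e-5 + 2.6e-18 * 5.4307e+13 = 1.620982e-04
Xe_eq = 1.533228e+12 / 1.620982e-04 = 9.4586e+15 /cm^3

9.4586e+15


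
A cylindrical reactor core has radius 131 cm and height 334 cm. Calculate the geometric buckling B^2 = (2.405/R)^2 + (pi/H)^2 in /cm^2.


B^2 = (2.405/R)^2 + (pi/H)^2
B^2 = (2.405/131)^2 + (pi/334)^2
B^2 = 4.2552e-04 /cm^2

4.2552e-04
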